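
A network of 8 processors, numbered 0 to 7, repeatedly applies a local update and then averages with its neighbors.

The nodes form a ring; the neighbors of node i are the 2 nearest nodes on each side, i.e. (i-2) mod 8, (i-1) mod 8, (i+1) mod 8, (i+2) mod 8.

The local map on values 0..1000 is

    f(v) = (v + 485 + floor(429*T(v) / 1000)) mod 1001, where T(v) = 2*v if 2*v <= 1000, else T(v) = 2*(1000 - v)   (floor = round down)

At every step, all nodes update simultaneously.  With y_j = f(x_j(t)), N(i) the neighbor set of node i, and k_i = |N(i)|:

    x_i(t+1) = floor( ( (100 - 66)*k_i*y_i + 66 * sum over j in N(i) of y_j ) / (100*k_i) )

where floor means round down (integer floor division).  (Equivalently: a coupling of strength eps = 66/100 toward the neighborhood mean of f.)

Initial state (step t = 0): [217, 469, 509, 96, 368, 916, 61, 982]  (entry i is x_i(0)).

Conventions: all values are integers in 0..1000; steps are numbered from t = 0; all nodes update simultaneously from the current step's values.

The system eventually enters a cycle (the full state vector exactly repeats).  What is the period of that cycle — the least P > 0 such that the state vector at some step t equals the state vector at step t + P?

Answer: 15
Key observation: The state at step 16, [479, 479, 479, 479, 479, 479, 479, 479], reappears at step 31 — and no state repeats earlier — so the cycle the system enters has period 15.

Derivation:
t=0: [217, 469, 509, 96, 368, 916, 61, 982]
t=1: [606, 524, 482, 457, 411, 475, 534, 545]
t=2: [414, 398, 363, 345, 330, 358, 382, 410]
t=3: [221, 204, 168, 145, 136, 159, 188, 218]
t=4: [862, 844, 807, 780, 772, 795, 828, 859]
t=5: [461, 459, 456, 454, 453, 455, 458, 460]
t=6: [336, 334, 331, 329, 328, 330, 333, 335]
t=7: [104, 102, 99, 96, 96, 98, 101, 103]
t=8: [674, 672, 668, 666, 665, 667, 671, 673]
t=9: [436, 436, 436, 436, 436, 436, 436, 436]
t=10: [294, 294, 294, 294, 294, 294, 294, 294]
t=11: [30, 30, 30, 30, 30, 30, 30, 30]
t=12: [540, 540, 540, 540, 540, 540, 540, 540]
t=13: [418, 418, 418, 418, 418, 418, 418, 418]
t=14: [260, 260, 260, 260, 260, 260, 260, 260]
t=15: [968, 968, 968, 968, 968, 968, 968, 968]
t=16: [479, 479, 479, 479, 479, 479, 479, 479]
t=17: [373, 373, 373, 373, 373, 373, 373, 373]
t=18: [177, 177, 177, 177, 177, 177, 177, 177]
t=19: [813, 813, 813, 813, 813, 813, 813, 813]
t=20: [457, 457, 457, 457, 457, 457, 457, 457]
t=21: [333, 333, 333, 333, 333, 333, 333, 333]
t=22: [102, 102, 102, 102, 102, 102, 102, 102]
t=23: [674, 674, 674, 674, 674, 674, 674, 674]
t=24: [437, 437, 437, 437, 437, 437, 437, 437]
t=25: [295, 295, 295, 295, 295, 295, 295, 295]
t=26: [32, 32, 32, 32, 32, 32, 32, 32]
t=27: [544, 544, 544, 544, 544, 544, 544, 544]
t=28: [419, 419, 419, 419, 419, 419, 419, 419]
t=29: [262, 262, 262, 262, 262, 262, 262, 262]
t=30: [971, 971, 971, 971, 971, 971, 971, 971]
t=31: [479, 479, 479, 479, 479, 479, 479, 479]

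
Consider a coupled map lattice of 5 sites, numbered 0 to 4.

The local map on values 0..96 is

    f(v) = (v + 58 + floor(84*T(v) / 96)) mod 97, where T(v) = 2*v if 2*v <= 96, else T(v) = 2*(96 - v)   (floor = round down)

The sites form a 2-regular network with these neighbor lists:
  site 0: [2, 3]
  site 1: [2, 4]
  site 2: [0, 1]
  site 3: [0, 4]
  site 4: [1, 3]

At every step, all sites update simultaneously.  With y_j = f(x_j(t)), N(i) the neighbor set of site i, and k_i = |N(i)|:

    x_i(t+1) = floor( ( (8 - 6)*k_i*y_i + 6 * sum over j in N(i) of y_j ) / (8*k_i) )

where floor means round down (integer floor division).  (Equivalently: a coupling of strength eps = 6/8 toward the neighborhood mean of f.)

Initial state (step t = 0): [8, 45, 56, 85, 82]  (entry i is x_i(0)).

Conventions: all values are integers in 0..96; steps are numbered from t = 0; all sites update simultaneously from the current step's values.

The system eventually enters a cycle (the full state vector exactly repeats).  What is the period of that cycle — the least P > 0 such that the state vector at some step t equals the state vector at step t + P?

Simulating step by step:
t=0: [8, 45, 56, 85, 82]
t=1: [77, 78, 83, 71, 72]
t=2: [70, 70, 69, 73, 73]
t=3: [75, 75, 76, 74, 74]
t=4: [72, 72, 72, 72, 72]
t=5: [75, 75, 75, 75, 75]
t=6: [72, 72, 72, 72, 72]

Answer: 2
Key observation: The state at step 4, [72, 72, 72, 72, 72], reappears at step 6 — and no state repeats earlier — so the cycle the system enters has period 2.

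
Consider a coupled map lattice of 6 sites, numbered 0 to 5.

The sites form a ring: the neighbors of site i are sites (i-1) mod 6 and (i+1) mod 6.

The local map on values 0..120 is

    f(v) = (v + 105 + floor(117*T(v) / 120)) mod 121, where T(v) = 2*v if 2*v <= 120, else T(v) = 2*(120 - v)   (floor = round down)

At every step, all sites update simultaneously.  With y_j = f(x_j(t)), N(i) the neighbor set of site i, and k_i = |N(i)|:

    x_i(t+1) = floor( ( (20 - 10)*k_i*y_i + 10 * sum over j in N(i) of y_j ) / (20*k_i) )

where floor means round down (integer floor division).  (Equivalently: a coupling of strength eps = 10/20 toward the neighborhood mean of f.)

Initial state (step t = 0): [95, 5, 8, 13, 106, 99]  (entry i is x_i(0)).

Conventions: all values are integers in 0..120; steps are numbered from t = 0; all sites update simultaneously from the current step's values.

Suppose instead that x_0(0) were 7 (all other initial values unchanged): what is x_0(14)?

Simulating step by step:
t=0: [7, 5, 8, 13, 106, 99]
t=1: [32, 62, 38, 42, 64, 31]
t=2: [67, 62, 84, 86, 63, 66]
t=3: [34, 31, 21, 21, 30, 34]
t=4: [81, 69, 52, 51, 68, 81]
t=5: [22, 24, 19, 18, 24, 23]
t=6: [50, 49, 42, 42, 49, 51]
t=7: [10, 32, 82, 82, 33, 10]
t=8: [29, 47, 33, 34, 48, 30]
t=9: [52, 38, 61, 63, 41, 54]
t=10: [37, 61, 52, 54, 66, 41]
t=11: [82, 46, 23, 23, 48, 83]
t=12: [43, 77, 68, 39, 19, 14]
t=13: [67, 47, 46, 67, 51, 50]
t=14: [19, 38, 68, 49, 17, 16]

Answer: x_0(14) = 19
Key observation: This trace re-runs the system from the modified initial state.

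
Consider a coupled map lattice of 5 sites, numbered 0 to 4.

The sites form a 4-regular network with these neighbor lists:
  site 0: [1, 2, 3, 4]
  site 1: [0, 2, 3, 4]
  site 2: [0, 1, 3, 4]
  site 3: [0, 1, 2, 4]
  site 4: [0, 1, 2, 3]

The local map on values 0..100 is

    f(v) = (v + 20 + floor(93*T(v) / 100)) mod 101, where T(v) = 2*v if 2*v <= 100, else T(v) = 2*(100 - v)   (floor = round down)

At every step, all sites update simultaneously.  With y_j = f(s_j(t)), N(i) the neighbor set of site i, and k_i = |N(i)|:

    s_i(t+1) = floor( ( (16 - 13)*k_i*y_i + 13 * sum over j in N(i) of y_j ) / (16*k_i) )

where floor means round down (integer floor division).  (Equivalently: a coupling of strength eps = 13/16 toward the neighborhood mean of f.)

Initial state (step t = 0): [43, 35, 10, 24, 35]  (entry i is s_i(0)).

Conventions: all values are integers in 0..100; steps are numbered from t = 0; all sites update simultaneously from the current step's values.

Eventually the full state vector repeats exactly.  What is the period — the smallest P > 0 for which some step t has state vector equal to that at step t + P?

Answer: 2
Key observation: The state at step 5, [57, 57, 57, 57, 57], reappears at step 7 — and no state repeats earlier — so the cycle the system enters has period 2.

Derivation:
t=0: [43, 35, 10, 24, 35]
t=1: [43, 43, 42, 42, 43]
t=2: [40, 40, 40, 40, 40]
t=3: [33, 33, 33, 33, 33]
t=4: [13, 13, 13, 13, 13]
t=5: [57, 57, 57, 57, 57]
t=6: [55, 55, 55, 55, 55]
t=7: [57, 57, 57, 57, 57]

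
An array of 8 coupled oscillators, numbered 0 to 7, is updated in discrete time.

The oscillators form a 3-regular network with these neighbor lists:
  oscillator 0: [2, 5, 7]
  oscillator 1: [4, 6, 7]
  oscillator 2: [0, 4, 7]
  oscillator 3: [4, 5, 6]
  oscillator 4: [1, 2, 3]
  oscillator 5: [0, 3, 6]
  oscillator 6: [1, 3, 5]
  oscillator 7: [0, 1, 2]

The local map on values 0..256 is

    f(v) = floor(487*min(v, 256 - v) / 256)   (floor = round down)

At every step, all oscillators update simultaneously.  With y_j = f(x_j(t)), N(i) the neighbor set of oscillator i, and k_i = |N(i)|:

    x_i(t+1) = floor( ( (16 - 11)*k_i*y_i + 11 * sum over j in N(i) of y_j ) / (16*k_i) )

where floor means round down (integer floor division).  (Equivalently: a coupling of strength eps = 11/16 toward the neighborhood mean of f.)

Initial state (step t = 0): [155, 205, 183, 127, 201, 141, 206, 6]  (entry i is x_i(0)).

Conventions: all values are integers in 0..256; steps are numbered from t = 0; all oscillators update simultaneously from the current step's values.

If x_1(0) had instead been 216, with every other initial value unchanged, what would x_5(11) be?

Answer: x_5(11) = 197
Key observation: This trace re-runs the system from the modified initial state.

Derivation:
t=0: [155, 216, 183, 127, 201, 141, 206, 6]
t=1: [144, 71, 113, 170, 136, 189, 152, 96]
t=2: [186, 181, 209, 177, 188, 171, 158, 185]
t=3: [129, 147, 118, 155, 127, 157, 161, 125]
t=4: [224, 215, 234, 199, 218, 199, 190, 228]
t=5: [65, 81, 55, 103, 74, 100, 106, 57]
t=6: [130, 151, 117, 182, 147, 178, 186, 121]
t=7: [212, 192, 224, 155, 193, 163, 153, 223]
t=8: [94, 123, 79, 172, 122, 162, 173, 79]
t=9: [165, 196, 175, 179, 196, 168, 179, 175]
t=10: [162, 130, 149, 143, 130, 158, 143, 149]
t=11: [191, 225, 205, 213, 225, 197, 213, 205]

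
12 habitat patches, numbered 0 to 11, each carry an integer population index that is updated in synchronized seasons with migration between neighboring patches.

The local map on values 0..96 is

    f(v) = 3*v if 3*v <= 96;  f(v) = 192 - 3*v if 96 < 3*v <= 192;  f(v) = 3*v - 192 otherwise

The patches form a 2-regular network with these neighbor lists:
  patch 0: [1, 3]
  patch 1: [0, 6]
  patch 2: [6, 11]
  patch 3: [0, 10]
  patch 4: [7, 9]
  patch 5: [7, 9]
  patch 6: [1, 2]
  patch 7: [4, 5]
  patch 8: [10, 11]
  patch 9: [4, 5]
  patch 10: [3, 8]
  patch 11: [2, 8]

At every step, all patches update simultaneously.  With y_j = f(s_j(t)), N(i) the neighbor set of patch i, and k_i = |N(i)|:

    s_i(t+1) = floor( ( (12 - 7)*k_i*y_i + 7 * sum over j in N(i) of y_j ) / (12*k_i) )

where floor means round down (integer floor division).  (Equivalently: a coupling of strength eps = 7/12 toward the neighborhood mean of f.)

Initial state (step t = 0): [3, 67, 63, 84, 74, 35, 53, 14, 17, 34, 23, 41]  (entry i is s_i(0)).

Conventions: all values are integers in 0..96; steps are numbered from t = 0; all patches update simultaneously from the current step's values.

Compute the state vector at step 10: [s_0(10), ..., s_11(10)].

Simulating step by step:
t=0: [3, 67, 63, 84, 74, 35, 53, 14, 17, 34, 23, 41]
t=1: [23, 16, 31, 47, 51, 74, 17, 51, 61, 71, 61, 44]
t=2: [57, 55, 71, 44, 33, 30, 62, 36, 23, 28, 21, 54]
t=3: [34, 19, 19, 49, 87, 86, 16, 88, 55, 88, 63, 38]
t=4: [67, 64, 60, 45, 70, 69, 53, 69, 34, 69, 22, 57]
t=5: [20, 12, 20, 45, 16, 15, 17, 15, 62, 15, 70, 38]
t=6: [52, 47, 62, 46, 46, 45, 49, 45, 30, 45, 25, 51]
t=7: [45, 44, 27, 54, 55, 57, 35, 56, 70, 56, 73, 44]
t=8: [50, 67, 76, 37, 25, 22, 77, 24, 32, 24, 25, 53]
t=9: [43, 27, 36, 67, 73, 69, 29, 71, 71, 71, 82, 52]
t=10: [52, 77, 70, 37, 23, 18, 84, 21, 35, 21, 31, 45]

Answer: [52, 77, 70, 37, 23, 18, 84, 21, 35, 21, 31, 45]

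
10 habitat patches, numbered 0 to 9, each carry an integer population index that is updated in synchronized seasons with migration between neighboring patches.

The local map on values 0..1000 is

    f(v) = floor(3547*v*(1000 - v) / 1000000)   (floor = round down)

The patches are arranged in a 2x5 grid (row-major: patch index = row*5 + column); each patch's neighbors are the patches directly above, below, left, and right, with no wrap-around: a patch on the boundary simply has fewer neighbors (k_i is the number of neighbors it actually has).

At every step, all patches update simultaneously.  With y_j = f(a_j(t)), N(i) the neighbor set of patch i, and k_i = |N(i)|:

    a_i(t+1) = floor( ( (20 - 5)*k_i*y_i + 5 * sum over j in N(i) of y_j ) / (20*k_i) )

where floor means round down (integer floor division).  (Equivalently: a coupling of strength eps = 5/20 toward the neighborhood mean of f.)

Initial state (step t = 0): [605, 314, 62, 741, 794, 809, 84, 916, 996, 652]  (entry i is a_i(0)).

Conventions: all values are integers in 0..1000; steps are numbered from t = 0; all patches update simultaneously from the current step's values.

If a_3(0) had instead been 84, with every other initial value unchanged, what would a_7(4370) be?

Answer: a_7(4370) = 480
Key observation: The state at step 38, [886, 849, 480, 367, 362, 886, 849, 480, 367, 362], reappears at step 46: the system is in a cycle of period 8 from step 38 on.  Therefore the state at step 4370 equals the state at step 38 + ((4370 - 38) mod 8) = 42, which is [886, 849, 480, 367, 360, 886, 849, 480, 367, 360].

Derivation:
t=0: [605, 314, 62, 84, 794, 809, 84, 916, 996, 652]
t=1: [799, 683, 263, 270, 569, 550, 336, 245, 122, 677]
t=2: [632, 745, 692, 685, 836, 827, 784, 646, 461, 737]
t=3: [765, 686, 753, 750, 546, 558, 615, 794, 849, 686]
t=4: [682, 750, 661, 664, 837, 840, 814, 597, 507, 739]
t=5: [719, 673, 787, 773, 546, 520, 568, 824, 858, 684]
t=6: [745, 766, 605, 625, 832, 862, 834, 543, 482, 738]
t=7: [636, 643, 830, 808, 560, 461, 529, 845, 863, 686]
t=8: [827, 794, 527, 561, 819, 873, 842, 498, 462, 734]
t=9: [501, 590, 857, 845, 589, 417, 508, 850, 865, 694]
t=10: [879, 827, 473, 490, 795, 868, 845, 483, 449, 723]
t=11: [396, 524, 852, 859, 633, 409, 497, 849, 864, 714]
t=12: [853, 844, 482, 462, 762, 859, 847, 486, 445, 698]
t=13: [445, 499, 849, 861, 685, 434, 492, 849, 866, 750]
t=14: [876, 849, 487, 453, 709, 873, 848, 486, 436, 645]
t=15: [394, 484, 849, 865, 759, 400, 487, 849, 868, 809]
t=16: [851, 845, 486, 436, 606, 854, 847, 486, 422, 542]
t=17: [450, 497, 849, 870, 853, 445, 493, 848, 868, 873]
t=18: [878, 849, 485, 409, 432, 877, 849, 488, 408, 401]
t=19: [388, 483, 846, 860, 866, 390, 484, 847, 858, 854]
t=20: [847, 846, 494, 429, 416, 848, 846, 492, 434, 436]
t=21: [459, 497, 849, 869, 863, 457, 496, 849, 872, 870]
t=22: [880, 849, 485, 407, 414, 880, 849, 485, 401, 402]
t=23: [384, 483, 846, 858, 858, 384, 483, 846, 854, 852]
t=24: [844, 845, 494, 435, 433, 844, 845, 495, 443, 444]
t=25: [466, 499, 849, 872, 870, 466, 499, 849, 875, 874]
t=26: [882, 849, 485, 399, 398, 882, 849, 484, 393, 391]
t=27: [379, 482, 846, 852, 848, 379, 482, 845, 849, 844]
t=28: [840, 845, 496, 449, 457, 840, 845, 498, 455, 464]
t=29: [474, 500, 850, 878, 879, 474, 500, 850, 879, 881]
t=30: [884, 849, 482, 384, 376, 884, 849, 481, 382, 372]
t=31: [374, 482, 845, 842, 832, 374, 482, 845, 840, 829]
t=32: [836, 845, 499, 472, 492, 836, 845, 500, 476, 497]
t=33: [483, 501, 850, 883, 885, 483, 501, 850, 884, 885]
t=34: [885, 849, 481, 372, 360, 885, 849, 480, 370, 360]
t=35: [371, 482, 844, 831, 818, 371, 482, 844, 830, 818]
t=36: [834, 845, 504, 498, 524, 834, 845, 504, 499, 524]
t=37: [487, 501, 850, 885, 884, 487, 501, 850, 885, 884]
t=38: [886, 849, 480, 367, 362, 886, 849, 480, 367, 362]
t=39: [370, 481, 844, 828, 819, 370, 481, 844, 828, 819]
t=40: [833, 845, 505, 503, 522, 833, 845, 505, 503, 522]
t=41: [489, 501, 850, 885, 885, 489, 501, 850, 885, 885]
t=42: [886, 849, 480, 367, 360, 886, 849, 480, 367, 360]
t=43: [370, 481, 844, 828, 817, 370, 481, 844, 828, 817]
t=44: [833, 845, 505, 503, 526, 833, 845, 505, 503, 526]
t=45: [489, 501, 850, 885, 884, 489, 501, 850, 885, 884]
t=46: [886, 849, 480, 367, 362, 886, 849, 480, 367, 362]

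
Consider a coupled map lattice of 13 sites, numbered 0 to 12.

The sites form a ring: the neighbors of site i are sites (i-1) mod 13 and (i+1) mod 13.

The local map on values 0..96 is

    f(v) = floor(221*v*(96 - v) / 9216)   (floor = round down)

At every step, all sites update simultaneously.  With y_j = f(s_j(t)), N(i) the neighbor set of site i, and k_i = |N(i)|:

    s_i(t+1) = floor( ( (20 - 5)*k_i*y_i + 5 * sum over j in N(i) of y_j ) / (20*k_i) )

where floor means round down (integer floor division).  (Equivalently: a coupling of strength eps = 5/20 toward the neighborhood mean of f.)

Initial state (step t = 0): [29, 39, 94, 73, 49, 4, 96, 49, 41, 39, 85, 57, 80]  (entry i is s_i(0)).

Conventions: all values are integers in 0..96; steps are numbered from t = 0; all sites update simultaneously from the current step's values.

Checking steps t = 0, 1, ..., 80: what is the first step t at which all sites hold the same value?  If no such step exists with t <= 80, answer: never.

Simulating step by step:
t=0: [29, 39, 94, 73, 49, 4, 96, 49, 41, 39, 85, 57, 80]  (not all equal)
t=1: [44, 46, 14, 37, 47, 12, 7, 48, 54, 49, 29, 46, 34]  (not all equal)
t=2: [53, 51, 33, 49, 50, 26, 20, 49, 54, 53, 48, 53, 51]  (not all equal)
t=3: [54, 54, 50, 54, 53, 43, 39, 52, 54, 54, 54, 54, 54]  (not all equal)
t=4: [54, 54, 54, 54, 54, 53, 53, 53, 54, 54, 54, 54, 54]  (not all equal)
t=5: [54, 54, 54, 54, 54, 54, 54, 54, 54, 54, 54, 54, 54]  (all equal)

Answer: 5
Key observation: Synchronization is absorbing here: once all sites are equal they stay equal, and step 5 is the first all-equal step.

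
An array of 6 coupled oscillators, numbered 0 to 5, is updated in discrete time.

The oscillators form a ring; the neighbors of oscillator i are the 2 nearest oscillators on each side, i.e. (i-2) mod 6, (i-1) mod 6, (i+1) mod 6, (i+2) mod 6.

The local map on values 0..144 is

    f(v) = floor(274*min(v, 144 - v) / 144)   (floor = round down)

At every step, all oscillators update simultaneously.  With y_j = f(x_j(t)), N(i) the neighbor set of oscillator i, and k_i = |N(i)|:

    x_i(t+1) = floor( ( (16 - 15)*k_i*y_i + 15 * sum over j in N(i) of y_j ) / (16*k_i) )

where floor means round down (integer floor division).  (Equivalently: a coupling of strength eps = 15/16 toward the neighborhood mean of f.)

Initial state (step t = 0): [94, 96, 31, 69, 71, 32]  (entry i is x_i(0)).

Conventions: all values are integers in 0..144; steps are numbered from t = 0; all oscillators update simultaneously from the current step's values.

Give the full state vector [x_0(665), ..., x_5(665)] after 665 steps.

Answer: [116, 116, 116, 116, 116, 116]
Key observation: The state at step 18, [53, 53, 53, 53, 53, 53], reappears at step 22: the system is in a cycle of period 4 from step 18 on.  Therefore the state at step 665 equals the state at step 18 + ((665 - 18) mod 4) = 21, which is [116, 116, 116, 116, 116, 116].

Derivation:
t=0: [94, 96, 31, 69, 71, 32]
t=1: [86, 86, 109, 88, 89, 109]
t=2: [87, 88, 104, 87, 88, 104]
t=3: [92, 92, 105, 92, 92, 105]
t=4: [86, 86, 96, 86, 86, 96]
t=5: [101, 101, 108, 101, 101, 108]
t=6: [74, 74, 80, 74, 74, 80]
t=7: [127, 127, 132, 127, 127, 132]
t=8: [27, 27, 31, 27, 27, 31]
t=9: [54, 54, 51, 54, 54, 51]
t=10: [99, 99, 101, 99, 99, 101]
t=11: [83, 83, 84, 83, 83, 84]
t=12: [115, 115, 115, 115, 115, 115]
t=13: [55, 55, 55, 55, 55, 55]
t=14: [104, 104, 104, 104, 104, 104]
t=15: [76, 76, 76, 76, 76, 76]
t=16: [129, 129, 129, 129, 129, 129]
t=17: [28, 28, 28, 28, 28, 28]
t=18: [53, 53, 53, 53, 53, 53]
t=19: [100, 100, 100, 100, 100, 100]
t=20: [83, 83, 83, 83, 83, 83]
t=21: [116, 116, 116, 116, 116, 116]
t=22: [53, 53, 53, 53, 53, 53]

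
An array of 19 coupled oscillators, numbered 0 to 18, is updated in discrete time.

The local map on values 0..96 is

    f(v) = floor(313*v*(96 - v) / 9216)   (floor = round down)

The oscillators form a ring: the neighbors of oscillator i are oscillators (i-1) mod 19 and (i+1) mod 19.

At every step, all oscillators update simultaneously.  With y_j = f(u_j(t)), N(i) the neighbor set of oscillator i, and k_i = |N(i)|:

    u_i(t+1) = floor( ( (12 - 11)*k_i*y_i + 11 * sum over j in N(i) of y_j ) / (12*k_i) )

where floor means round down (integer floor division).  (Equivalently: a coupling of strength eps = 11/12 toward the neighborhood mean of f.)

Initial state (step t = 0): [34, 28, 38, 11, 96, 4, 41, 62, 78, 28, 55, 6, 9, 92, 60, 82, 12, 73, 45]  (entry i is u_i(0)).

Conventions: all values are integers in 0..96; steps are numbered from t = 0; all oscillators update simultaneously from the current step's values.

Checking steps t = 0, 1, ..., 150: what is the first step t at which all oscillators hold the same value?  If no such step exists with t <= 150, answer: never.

Answer: 16
Key observation: Synchronization is absorbing here: once all oscillators are equal they stay equal, and step 16 is the first all-equal step.

Derivation:
t=0: [34, 28, 38, 11, 96, 4, 41, 62, 78, 28, 55, 6, 9, 92, 60, 82, 12, 73, 45]  (not all equal)
t=1: [70, 71, 49, 36, 19, 35, 44, 62, 65, 61, 43, 48, 15, 46, 29, 52, 46, 55, 65]  (not all equal)
t=2: [63, 68, 67, 64, 70, 63, 71, 72, 71, 72, 75, 60, 74, 55, 76, 71, 76, 73, 68]  (not all equal)
t=3: [64, 67, 66, 63, 68, 61, 63, 59, 58, 56, 64, 55, 72, 54, 66, 51, 57, 57, 63]  (not all equal)
t=4: [67, 67, 67, 65, 70, 67, 72, 72, 74, 71, 75, 64, 74, 63, 76, 71, 75, 72, 71]  (not all equal)
t=5: [62, 65, 66, 63, 66, 59, 61, 56, 58, 54, 63, 55, 68, 54, 63, 52, 58, 56, 61]  (not all equal)
t=6: [70, 68, 68, 67, 71, 69, 74, 73, 76, 72, 75, 67, 75, 67, 76, 72, 76, 73, 73]  (not all equal)
t=7: [60, 62, 64, 62, 63, 57, 59, 53, 56, 52, 60, 54, 64, 53, 60, 51, 56, 54, 58]  (not all equal)
t=8: [72, 71, 70, 69, 72, 72, 75, 75, 76, 74, 76, 71, 76, 71, 76, 74, 76, 75, 74]  (not all equal)
t=9: [57, 59, 61, 59, 60, 55, 55, 52, 53, 51, 56, 51, 59, 51, 56, 51, 53, 53, 55]  (not all equal)
t=10: [75, 73, 73, 72, 74, 74, 76, 76, 77, 76, 76, 75, 76, 75, 76, 76, 77, 76, 76]  (not all equal)
t=11: [53, 55, 57, 56, 56, 53, 52, 50, 50, 50, 51, 51, 52, 51, 51, 50, 50, 50, 51]  (not all equal)
t=12: [76, 76, 75, 75, 76, 76, 77, 77, 78, 77, 77, 77, 77, 77, 77, 77, 78, 77, 77]  (not all equal)
t=13: [50, 51, 52, 52, 51, 50, 49, 48, 48, 48, 49, 49, 49, 49, 49, 48, 48, 48, 49]  (not all equal)
t=14: [77, 77, 77, 77, 77, 77, 78, 78, 78, 78, 78, 78, 78, 78, 78, 78, 78, 78, 78]  (not all equal)
t=15: [48, 49, 49, 49, 49, 48, 47, 47, 47, 47, 47, 47, 47, 47, 47, 47, 47, 47, 47]  (not all equal)
t=16: [78, 78, 78, 78, 78, 78, 78, 78, 78, 78, 78, 78, 78, 78, 78, 78, 78, 78, 78]  (all equal)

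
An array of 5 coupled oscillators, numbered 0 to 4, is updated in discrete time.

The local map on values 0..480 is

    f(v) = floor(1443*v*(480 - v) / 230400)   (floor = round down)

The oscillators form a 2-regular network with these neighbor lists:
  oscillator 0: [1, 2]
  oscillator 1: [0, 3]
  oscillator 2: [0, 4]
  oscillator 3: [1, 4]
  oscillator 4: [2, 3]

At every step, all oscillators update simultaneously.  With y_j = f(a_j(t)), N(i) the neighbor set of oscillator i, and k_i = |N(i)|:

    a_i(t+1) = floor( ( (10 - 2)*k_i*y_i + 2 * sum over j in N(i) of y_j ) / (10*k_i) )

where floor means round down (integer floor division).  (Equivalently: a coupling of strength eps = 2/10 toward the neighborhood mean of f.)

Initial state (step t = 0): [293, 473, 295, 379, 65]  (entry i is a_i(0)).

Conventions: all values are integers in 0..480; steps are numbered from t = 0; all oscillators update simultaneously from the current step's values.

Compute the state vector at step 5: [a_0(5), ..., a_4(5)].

Answer: [329, 337, 316, 312, 302]

Derivation:
t=0: [293, 473, 295, 379, 65]
t=1: [310, 74, 323, 210, 192]
t=2: [314, 218, 321, 337, 344]
t=3: [328, 348, 317, 305, 296]
t=4: [310, 294, 323, 330, 338]
t=5: [329, 337, 316, 312, 302]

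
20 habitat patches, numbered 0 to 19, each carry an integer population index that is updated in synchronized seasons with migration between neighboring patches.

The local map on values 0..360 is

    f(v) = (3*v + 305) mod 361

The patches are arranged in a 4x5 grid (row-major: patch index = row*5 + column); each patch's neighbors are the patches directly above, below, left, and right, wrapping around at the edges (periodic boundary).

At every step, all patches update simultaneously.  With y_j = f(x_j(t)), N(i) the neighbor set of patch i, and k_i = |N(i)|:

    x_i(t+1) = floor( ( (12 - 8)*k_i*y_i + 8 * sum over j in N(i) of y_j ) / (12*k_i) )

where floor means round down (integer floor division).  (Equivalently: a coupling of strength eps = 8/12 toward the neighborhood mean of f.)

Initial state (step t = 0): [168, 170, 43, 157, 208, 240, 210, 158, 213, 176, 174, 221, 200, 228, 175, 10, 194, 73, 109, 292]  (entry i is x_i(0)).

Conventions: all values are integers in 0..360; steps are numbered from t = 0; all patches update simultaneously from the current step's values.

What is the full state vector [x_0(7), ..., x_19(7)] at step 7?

Simulating step by step:
t=0: [168, 170, 43, 157, 208, 240, 210, 158, 213, 176, 174, 221, 200, 228, 175, 10, 194, 73, 109, 292]
t=1: [185, 120, 85, 146, 127, 187, 187, 134, 155, 177, 200, 193, 183, 219, 132, 187, 194, 169, 187, 186]
t=2: [198, 209, 193, 126, 177, 144, 207, 202, 136, 180, 192, 158, 183, 190, 226, 152, 171, 136, 130, 205]
t=3: [122, 176, 232, 267, 174, 115, 146, 204, 248, 164, 115, 117, 169, 230, 192, 118, 141, 238, 282, 190]
t=4: [237, 139, 197, 137, 128, 212, 155, 184, 203, 171, 269, 166, 206, 198, 184, 225, 168, 172, 147, 156]
t=5: [232, 100, 156, 238, 242, 150, 88, 147, 191, 177, 125, 87, 149, 151, 103, 162, 102, 114, 121, 141]
t=6: [202, 212, 158, 236, 219, 164, 153, 82, 130, 163, 199, 202, 101, 136, 163, 165, 217, 201, 206, 158]
t=7: [165, 160, 166, 235, 181, 105, 126, 176, 262, 144, 129, 180, 235, 259, 134, 136, 190, 185, 214, 117]

Answer: [165, 160, 166, 235, 181, 105, 126, 176, 262, 144, 129, 180, 235, 259, 134, 136, 190, 185, 214, 117]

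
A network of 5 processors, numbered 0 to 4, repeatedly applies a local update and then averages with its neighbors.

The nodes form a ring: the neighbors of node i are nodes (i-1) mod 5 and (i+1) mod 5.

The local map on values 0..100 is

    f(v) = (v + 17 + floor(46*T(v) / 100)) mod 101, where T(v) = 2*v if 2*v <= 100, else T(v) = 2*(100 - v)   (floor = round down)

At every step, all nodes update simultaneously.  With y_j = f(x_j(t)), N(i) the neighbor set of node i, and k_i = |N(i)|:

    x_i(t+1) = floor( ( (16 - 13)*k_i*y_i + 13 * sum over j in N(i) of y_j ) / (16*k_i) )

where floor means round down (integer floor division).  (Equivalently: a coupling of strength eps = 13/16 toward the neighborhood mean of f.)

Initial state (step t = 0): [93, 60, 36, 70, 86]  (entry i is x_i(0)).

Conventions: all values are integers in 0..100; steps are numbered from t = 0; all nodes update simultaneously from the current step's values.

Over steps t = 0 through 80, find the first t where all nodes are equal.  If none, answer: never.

Answer: 4
Key observation: Synchronization is absorbing here: once all nodes are equal they stay equal, and step 4 is the first all-equal step.

Derivation:
t=0: [93, 60, 36, 70, 86]  (not all equal)
t=1: [13, 43, 26, 43, 14]  (not all equal)
t=2: [65, 62, 92, 62, 64]  (not all equal)
t=3: [12, 13, 12, 13, 12]  (not all equal)
t=4: [40, 40, 40, 40, 40]  (all equal)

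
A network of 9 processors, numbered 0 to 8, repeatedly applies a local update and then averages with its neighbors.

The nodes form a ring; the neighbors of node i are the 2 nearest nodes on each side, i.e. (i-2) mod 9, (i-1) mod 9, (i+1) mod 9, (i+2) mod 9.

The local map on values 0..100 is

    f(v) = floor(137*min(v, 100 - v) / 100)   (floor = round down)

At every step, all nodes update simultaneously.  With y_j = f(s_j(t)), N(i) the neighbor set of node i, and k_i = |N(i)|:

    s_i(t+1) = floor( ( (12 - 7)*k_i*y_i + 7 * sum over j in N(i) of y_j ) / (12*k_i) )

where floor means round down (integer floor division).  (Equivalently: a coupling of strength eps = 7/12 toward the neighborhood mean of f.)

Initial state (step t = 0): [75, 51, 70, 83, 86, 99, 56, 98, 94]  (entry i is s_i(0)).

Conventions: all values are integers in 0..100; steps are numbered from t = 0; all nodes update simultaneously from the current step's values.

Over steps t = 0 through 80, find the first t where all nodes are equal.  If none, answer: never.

Simulating step by step:
t=0: [75, 51, 70, 83, 86, 99, 56, 98, 94]  (not all equal)
t=1: [31, 43, 37, 28, 26, 15, 29, 15, 27]  (not all equal)
t=2: [41, 48, 46, 39, 36, 27, 32, 28, 38]  (not all equal)
t=3: [55, 59, 58, 53, 48, 41, 43, 43, 51]  (not all equal)
t=4: [60, 59, 59, 60, 61, 59, 60, 59, 61]  (not all equal)
t=5: [54, 54, 54, 54, 54, 54, 54, 54, 54]  (all equal)

Answer: 5
Key observation: Synchronization is absorbing here: once all nodes are equal they stay equal, and step 5 is the first all-equal step.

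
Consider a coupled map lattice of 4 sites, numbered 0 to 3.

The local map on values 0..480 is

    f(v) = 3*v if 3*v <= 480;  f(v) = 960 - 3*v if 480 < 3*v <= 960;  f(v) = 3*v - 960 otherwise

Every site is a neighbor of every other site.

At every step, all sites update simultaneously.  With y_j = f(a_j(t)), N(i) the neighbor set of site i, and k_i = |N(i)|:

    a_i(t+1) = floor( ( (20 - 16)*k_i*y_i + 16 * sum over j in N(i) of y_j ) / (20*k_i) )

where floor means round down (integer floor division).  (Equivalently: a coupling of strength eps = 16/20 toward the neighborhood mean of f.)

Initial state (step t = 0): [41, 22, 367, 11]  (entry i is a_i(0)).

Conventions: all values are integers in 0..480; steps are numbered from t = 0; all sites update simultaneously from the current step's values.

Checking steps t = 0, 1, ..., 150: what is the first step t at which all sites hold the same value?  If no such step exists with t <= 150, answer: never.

Answer: 3
Key observation: Synchronization is absorbing here: once all sites are equal they stay equal, and step 3 is the first all-equal step.

Derivation:
t=0: [41, 22, 367, 11]  (not all equal)
t=1: [88, 92, 87, 94]  (not all equal)
t=2: [271, 270, 271, 270]  (not all equal)
t=3: [148, 148, 148, 148]  (all equal)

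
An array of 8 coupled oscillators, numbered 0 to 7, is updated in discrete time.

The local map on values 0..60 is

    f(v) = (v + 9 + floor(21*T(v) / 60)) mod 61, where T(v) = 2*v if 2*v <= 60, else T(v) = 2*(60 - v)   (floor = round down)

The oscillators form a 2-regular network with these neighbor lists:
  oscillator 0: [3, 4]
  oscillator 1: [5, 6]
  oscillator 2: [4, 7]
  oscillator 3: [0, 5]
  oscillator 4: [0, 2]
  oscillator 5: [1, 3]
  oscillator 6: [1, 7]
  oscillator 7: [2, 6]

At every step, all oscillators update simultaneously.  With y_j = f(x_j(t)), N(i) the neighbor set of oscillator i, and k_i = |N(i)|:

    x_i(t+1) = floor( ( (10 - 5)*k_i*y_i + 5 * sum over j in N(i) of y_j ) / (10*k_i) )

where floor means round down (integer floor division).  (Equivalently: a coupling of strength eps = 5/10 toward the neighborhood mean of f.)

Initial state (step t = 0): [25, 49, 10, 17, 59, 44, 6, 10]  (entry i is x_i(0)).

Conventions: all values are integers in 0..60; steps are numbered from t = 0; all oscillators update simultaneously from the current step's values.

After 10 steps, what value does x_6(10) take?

Simulating step by step:
t=0: [25, 49, 10, 17, 59, 44, 6, 10]
t=1: [36, 7, 21, 32, 22, 11, 17, 24]
t=2: [26, 26, 45, 36, 34, 33, 35, 44]
t=3: [26, 41, 2, 28, 14, 43, 14, 2]
t=4: [48, 9, 17, 41, 32, 15, 19, 17]
t=5: [17, 30, 42, 10, 40, 23, 35, 38]
t=6: [25, 42, 1, 34, 10, 45, 15, 1]
t=7: [32, 10, 14, 13, 28, 2, 20, 16]
t=8: [51, 26, 39, 33, 51, 20, 37, 36]
t=9: [18, 37, 1, 42, 4, 49, 13, 0]
t=10: [23, 9, 11, 11, 19, 2, 18, 14]

Answer: x_6(10) = 18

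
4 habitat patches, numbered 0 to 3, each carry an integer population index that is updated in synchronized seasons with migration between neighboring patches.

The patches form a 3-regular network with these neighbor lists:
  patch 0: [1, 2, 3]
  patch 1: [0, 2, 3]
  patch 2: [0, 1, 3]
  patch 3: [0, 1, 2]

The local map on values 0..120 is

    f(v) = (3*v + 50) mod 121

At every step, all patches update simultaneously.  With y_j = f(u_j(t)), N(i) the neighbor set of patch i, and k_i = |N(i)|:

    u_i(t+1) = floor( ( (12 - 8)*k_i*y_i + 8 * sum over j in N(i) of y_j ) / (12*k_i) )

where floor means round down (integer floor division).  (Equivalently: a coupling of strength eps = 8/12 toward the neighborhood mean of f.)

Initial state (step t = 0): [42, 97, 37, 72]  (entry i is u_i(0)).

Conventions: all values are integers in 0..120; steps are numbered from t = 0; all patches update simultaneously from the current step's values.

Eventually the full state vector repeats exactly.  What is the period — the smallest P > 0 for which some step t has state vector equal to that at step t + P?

Simulating step by step:
t=0: [42, 97, 37, 72]
t=1: [54, 59, 52, 51]
t=2: [91, 92, 90, 90]
t=3: [80, 80, 80, 80]
t=4: [48, 48, 48, 48]
t=5: [73, 73, 73, 73]
t=6: [27, 27, 27, 27]
t=7: [10, 10, 10, 10]
t=8: [80, 80, 80, 80]

Answer: 5
Key observation: The state at step 3, [80, 80, 80, 80], reappears at step 8 — and no state repeats earlier — so the cycle the system enters has period 5.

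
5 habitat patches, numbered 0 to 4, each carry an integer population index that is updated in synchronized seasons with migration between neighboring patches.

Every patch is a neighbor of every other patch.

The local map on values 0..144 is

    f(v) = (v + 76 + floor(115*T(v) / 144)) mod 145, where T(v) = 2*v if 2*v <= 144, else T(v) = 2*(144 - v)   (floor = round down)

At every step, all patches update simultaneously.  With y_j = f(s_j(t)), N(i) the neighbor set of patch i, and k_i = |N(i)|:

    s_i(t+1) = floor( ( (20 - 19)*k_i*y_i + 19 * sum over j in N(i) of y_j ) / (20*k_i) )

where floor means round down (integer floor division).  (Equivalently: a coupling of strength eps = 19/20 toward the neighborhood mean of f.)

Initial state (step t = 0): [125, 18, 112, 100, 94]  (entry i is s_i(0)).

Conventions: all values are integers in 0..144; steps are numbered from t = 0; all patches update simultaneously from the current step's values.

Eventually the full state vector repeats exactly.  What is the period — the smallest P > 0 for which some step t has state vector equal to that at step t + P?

Simulating step by step:
t=0: [125, 18, 112, 100, 94]
t=1: [104, 97, 102, 101, 100]
t=2: [100, 99, 100, 100, 100]
t=3: [101, 101, 101, 101, 101]
t=4: [100, 100, 100, 100, 100]
t=5: [101, 101, 101, 101, 101]

Answer: 2
Key observation: The state at step 3, [101, 101, 101, 101, 101], reappears at step 5 — and no state repeats earlier — so the cycle the system enters has period 2.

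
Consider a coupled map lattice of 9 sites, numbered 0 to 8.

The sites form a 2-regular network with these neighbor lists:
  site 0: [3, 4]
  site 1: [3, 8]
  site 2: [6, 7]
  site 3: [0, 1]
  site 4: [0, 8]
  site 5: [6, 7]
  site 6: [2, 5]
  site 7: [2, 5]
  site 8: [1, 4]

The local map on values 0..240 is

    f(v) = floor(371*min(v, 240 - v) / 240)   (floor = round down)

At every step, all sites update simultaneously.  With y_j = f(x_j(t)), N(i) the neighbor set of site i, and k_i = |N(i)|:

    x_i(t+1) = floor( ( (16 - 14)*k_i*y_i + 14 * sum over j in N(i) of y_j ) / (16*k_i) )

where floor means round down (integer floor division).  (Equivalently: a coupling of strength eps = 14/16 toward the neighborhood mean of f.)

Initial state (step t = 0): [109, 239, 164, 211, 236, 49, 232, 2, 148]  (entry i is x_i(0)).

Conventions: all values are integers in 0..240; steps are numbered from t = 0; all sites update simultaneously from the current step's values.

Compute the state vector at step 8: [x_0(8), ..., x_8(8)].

Simulating step by step:
t=0: [109, 239, 164, 211, 236, 49, 232, 2, 148]
t=1: [42, 81, 21, 79, 136, 15, 85, 84, 20]
t=2: [131, 82, 117, 97, 61, 116, 40, 40, 128]
t=3: [127, 156, 75, 147, 160, 75, 164, 164, 117]
t=4: [138, 157, 116, 150, 170, 116, 115, 115, 132]
t=5: [127, 149, 177, 142, 154, 177, 178, 178, 124]
t=6: [145, 161, 95, 156, 170, 95, 96, 96, 141]
t=7: [121, 138, 147, 133, 144, 147, 146, 146, 119]
t=8: [159, 171, 144, 169, 178, 144, 143, 143, 156]

Answer: [159, 171, 144, 169, 178, 144, 143, 143, 156]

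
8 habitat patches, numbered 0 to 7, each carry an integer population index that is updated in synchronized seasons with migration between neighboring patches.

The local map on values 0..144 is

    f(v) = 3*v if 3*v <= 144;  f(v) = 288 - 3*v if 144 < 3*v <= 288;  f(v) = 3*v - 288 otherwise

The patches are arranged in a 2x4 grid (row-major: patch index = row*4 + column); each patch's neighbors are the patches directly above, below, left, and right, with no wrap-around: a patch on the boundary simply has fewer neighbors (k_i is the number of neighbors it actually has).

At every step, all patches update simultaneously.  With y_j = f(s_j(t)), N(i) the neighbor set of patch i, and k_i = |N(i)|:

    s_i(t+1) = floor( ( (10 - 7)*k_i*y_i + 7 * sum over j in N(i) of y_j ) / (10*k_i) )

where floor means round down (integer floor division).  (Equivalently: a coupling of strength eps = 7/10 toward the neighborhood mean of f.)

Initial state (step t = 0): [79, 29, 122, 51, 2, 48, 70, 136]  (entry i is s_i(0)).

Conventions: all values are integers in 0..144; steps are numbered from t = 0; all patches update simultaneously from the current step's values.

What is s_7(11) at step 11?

Simulating step by step:
t=0: [79, 29, 122, 51, 2, 48, 70, 136]
t=1: [47, 89, 93, 109, 70, 83, 103, 110]
t=2: [76, 50, 21, 29, 86, 39, 27, 33]
t=3: [76, 97, 90, 82, 70, 93, 89, 88]
t=4: [46, 21, 20, 27, 47, 26, 18, 29]
t=5: [112, 83, 64, 75, 117, 83, 68, 73]
t=6: [50, 54, 72, 76, 49, 55, 72, 72]
t=7: [134, 115, 81, 68, 133, 116, 83, 67]
t=8: [93, 68, 55, 71, 94, 66, 56, 69]
t=9: [34, 77, 102, 93, 36, 76, 104, 92]
t=10: [88, 59, 26, 13, 89, 62, 28, 15]
t=11: [53, 80, 78, 54, 50, 81, 77, 56]

Answer: s_7(11) = 56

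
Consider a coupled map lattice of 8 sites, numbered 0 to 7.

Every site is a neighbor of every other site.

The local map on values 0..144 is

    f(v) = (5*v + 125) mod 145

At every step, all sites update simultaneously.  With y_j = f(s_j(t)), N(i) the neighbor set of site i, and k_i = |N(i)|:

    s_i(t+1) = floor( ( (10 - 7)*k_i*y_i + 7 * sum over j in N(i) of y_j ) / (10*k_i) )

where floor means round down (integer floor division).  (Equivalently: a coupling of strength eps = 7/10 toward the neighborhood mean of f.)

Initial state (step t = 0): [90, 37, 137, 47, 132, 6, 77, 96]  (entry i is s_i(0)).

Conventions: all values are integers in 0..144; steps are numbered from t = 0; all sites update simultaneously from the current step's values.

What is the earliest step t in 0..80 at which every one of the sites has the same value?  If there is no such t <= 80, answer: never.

Answer: never
Key observation: The state at step 7 reappears at step 14 — the system is in a cycle of period 7 from step 7 on.  No step 0..14 is synchronized, and the cycle repeats forever, so no step up to 80 (or ever) has all sites equal.

Derivation:
t=0: [90, 37, 137, 47, 132, 6, 77, 96]  (not all equal)
t=1: [76, 52, 65, 62, 60, 50, 63, 53]  (not all equal)
t=2: [64, 69, 53, 50, 77, 67, 51, 70]  (not all equal)
t=3: [48, 53, 66, 63, 61, 51, 64, 54]  (not all equal)
t=4: [69, 74, 58, 55, 82, 72, 56, 75]  (not all equal)
t=5: [73, 78, 91, 88, 86, 76, 89, 79]  (not all equal)
t=6: [78, 83, 67, 93, 91, 81, 94, 84]  (not all equal)
t=7: [60, 65, 49, 46, 44, 63, 47, 66]  (not all equal)
t=8: [71, 47, 60, 57, 55, 45, 58, 48]  (not all equal)
t=9: [83, 88, 101, 98, 96, 86, 99, 89]  (not all equal)
t=10: [85, 90, 74, 71, 69, 88, 72, 91]  (not all equal)
t=11: [80, 85, 69, 66, 64, 83, 67, 57]  (not all equal)
t=12: [70, 75, 59, 56, 54, 73, 57, 76]  (not all equal)
t=13: [78, 83, 96, 93, 91, 81, 94, 84]  (not all equal)
t=14: [60, 65, 49, 46, 44, 63, 47, 66]  (not all equal)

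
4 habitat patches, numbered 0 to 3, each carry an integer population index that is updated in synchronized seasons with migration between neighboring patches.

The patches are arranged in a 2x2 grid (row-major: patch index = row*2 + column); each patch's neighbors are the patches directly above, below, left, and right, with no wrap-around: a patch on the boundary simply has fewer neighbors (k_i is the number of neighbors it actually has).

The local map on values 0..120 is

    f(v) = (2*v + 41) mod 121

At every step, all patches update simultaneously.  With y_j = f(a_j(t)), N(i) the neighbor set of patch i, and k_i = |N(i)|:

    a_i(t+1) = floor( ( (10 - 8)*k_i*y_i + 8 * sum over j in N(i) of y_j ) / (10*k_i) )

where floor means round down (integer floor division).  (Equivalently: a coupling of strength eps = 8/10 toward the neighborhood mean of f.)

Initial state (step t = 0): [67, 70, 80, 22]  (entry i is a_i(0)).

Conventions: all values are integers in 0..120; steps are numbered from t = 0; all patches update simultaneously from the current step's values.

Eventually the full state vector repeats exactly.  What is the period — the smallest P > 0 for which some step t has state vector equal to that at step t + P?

Answer: 10
Key observation: The state at step 12, [102, 102, 102, 102], reappears at step 22 — and no state repeats earlier — so the cycle the system enters has period 10.

Derivation:
t=0: [67, 70, 80, 22]
t=1: [66, 67, 71, 73]
t=2: [56, 58, 59, 59]
t=3: [36, 35, 35, 37]
t=4: [111, 113, 113, 111]
t=5: [24, 21, 21, 24]
t=6: [84, 87, 87, 84]
t=7: [92, 89, 89, 92]
t=8: [99, 102, 102, 99]
t=9: [26, 95, 95, 26]
t=10: [106, 96, 96, 106]
t=11: [91, 31, 31, 91]
t=12: [102, 102, 102, 102]
t=13: [3, 3, 3, 3]
t=14: [47, 47, 47, 47]
t=15: [14, 14, 14, 14]
t=16: [69, 69, 69, 69]
t=17: [58, 58, 58, 58]
t=18: [36, 36, 36, 36]
t=19: [113, 113, 113, 113]
t=20: [25, 25, 25, 25]
t=21: [91, 91, 91, 91]
t=22: [102, 102, 102, 102]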